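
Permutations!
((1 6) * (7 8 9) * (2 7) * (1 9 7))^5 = (1 6 9 2)(7 8)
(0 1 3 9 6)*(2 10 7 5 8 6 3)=(0 1 2 10 7 5 8 6)(3 9)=[1, 2, 10, 9, 4, 8, 0, 5, 6, 3, 7]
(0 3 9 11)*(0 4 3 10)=(0 10)(3 9 11 4)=[10, 1, 2, 9, 3, 5, 6, 7, 8, 11, 0, 4]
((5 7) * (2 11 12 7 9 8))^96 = (2 9 7 11 8 5 12)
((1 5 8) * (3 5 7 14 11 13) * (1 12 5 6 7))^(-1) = ((3 6 7 14 11 13)(5 8 12))^(-1) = (3 13 11 14 7 6)(5 12 8)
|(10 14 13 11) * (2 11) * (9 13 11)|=3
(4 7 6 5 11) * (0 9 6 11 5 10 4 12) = (0 9 6 10 4 7 11 12) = [9, 1, 2, 3, 7, 5, 10, 11, 8, 6, 4, 12, 0]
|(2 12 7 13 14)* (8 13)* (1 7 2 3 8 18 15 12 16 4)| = |(1 7 18 15 12 2 16 4)(3 8 13 14)| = 8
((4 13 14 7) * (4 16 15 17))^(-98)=((4 13 14 7 16 15 17))^(-98)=(17)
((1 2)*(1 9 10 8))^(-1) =((1 2 9 10 8))^(-1) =(1 8 10 9 2)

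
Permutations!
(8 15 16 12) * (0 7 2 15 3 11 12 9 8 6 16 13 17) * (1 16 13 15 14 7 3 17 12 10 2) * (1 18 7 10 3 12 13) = [12, 16, 14, 11, 4, 5, 1, 18, 17, 8, 2, 3, 6, 13, 10, 15, 9, 0, 7] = (0 12 6 1 16 9 8 17)(2 14 10)(3 11)(7 18)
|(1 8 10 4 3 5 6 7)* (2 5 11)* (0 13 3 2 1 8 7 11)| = 9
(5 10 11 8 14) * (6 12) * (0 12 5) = (0 12 6 5 10 11 8 14) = [12, 1, 2, 3, 4, 10, 5, 7, 14, 9, 11, 8, 6, 13, 0]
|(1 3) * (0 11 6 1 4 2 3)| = 12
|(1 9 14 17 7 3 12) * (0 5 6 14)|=|(0 5 6 14 17 7 3 12 1 9)|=10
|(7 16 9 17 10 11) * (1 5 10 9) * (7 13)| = 14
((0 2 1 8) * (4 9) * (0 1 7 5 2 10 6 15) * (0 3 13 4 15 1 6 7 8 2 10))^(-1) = ((1 2 8 6)(3 13 4 9 15)(5 10 7))^(-1) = (1 6 8 2)(3 15 9 4 13)(5 7 10)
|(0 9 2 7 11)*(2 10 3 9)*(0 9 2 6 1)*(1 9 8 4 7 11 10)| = |(0 6 9 1)(2 11 8 4 7 10 3)| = 28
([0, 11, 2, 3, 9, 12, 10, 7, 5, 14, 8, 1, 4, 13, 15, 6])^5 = (1 11)(4 10 9 8 14 5 15 12 6)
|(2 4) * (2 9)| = 3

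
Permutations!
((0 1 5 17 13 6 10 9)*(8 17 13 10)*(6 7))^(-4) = (0 8 5 10 7)(1 17 13 9 6)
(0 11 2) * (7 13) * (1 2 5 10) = (0 11 5 10 1 2)(7 13) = [11, 2, 0, 3, 4, 10, 6, 13, 8, 9, 1, 5, 12, 7]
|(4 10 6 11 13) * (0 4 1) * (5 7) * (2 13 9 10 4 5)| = |(0 5 7 2 13 1)(6 11 9 10)| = 12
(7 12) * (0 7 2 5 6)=(0 7 12 2 5 6)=[7, 1, 5, 3, 4, 6, 0, 12, 8, 9, 10, 11, 2]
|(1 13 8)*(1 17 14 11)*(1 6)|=7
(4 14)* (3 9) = (3 9)(4 14) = [0, 1, 2, 9, 14, 5, 6, 7, 8, 3, 10, 11, 12, 13, 4]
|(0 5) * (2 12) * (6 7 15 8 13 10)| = 6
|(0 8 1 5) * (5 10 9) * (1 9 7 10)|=4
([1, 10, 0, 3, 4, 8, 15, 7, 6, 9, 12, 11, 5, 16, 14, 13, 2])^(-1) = [2, 0, 16, 3, 4, 12, 8, 7, 5, 9, 1, 11, 10, 15, 14, 6, 13]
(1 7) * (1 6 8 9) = [0, 7, 2, 3, 4, 5, 8, 6, 9, 1] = (1 7 6 8 9)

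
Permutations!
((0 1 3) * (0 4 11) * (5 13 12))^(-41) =(0 11 4 3 1)(5 13 12)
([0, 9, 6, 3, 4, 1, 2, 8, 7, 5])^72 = (9)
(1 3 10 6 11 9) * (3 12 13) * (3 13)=(13)(1 12 3 10 6 11 9)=[0, 12, 2, 10, 4, 5, 11, 7, 8, 1, 6, 9, 3, 13]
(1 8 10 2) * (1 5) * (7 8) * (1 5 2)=(1 7 8 10)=[0, 7, 2, 3, 4, 5, 6, 8, 10, 9, 1]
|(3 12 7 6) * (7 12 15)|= |(3 15 7 6)|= 4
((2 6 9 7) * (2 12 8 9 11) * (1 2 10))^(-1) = (1 10 11 6 2)(7 9 8 12)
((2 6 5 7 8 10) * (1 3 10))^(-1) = (1 8 7 5 6 2 10 3)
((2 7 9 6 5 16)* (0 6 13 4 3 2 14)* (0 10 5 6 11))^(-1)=(0 11)(2 3 4 13 9 7)(5 10 14 16)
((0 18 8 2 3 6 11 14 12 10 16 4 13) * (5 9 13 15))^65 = (0 18 8 2 3 6 11 14 12 10 16 4 15 5 9 13)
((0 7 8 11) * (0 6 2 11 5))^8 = (2 6 11) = ((0 7 8 5)(2 11 6))^8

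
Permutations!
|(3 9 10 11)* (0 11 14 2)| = 7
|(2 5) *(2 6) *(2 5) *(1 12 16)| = 6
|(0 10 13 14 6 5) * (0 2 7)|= |(0 10 13 14 6 5 2 7)|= 8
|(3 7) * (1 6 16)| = 6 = |(1 6 16)(3 7)|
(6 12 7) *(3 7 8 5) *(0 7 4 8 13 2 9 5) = (0 7 6 12 13 2 9 5 3 4 8) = [7, 1, 9, 4, 8, 3, 12, 6, 0, 5, 10, 11, 13, 2]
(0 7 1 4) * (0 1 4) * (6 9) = [7, 0, 2, 3, 1, 5, 9, 4, 8, 6] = (0 7 4 1)(6 9)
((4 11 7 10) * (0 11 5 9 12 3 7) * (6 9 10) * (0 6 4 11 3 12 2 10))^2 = ((12)(0 3 7 4 5)(2 10 11 6 9))^2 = (12)(0 7 5 3 4)(2 11 9 10 6)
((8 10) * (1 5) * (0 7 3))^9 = (1 5)(8 10)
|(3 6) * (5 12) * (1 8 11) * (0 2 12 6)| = 6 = |(0 2 12 5 6 3)(1 8 11)|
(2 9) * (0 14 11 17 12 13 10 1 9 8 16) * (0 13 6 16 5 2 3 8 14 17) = (0 17 12 6 16 13 10 1 9 3 8 5 2 14 11) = [17, 9, 14, 8, 4, 2, 16, 7, 5, 3, 1, 0, 6, 10, 11, 15, 13, 12]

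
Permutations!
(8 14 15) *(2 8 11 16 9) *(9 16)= (16)(2 8 14 15 11 9)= [0, 1, 8, 3, 4, 5, 6, 7, 14, 2, 10, 9, 12, 13, 15, 11, 16]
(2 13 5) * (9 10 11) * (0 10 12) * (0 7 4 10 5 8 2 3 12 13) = (0 5 3 12 7 4 10 11 9 13 8 2) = [5, 1, 0, 12, 10, 3, 6, 4, 2, 13, 11, 9, 7, 8]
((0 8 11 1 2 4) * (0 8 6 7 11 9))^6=(0 4 11)(1 6 8)(2 7 9)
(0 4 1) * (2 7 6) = [4, 0, 7, 3, 1, 5, 2, 6] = (0 4 1)(2 7 6)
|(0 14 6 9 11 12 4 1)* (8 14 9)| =|(0 9 11 12 4 1)(6 8 14)| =6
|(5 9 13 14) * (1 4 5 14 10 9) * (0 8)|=|(14)(0 8)(1 4 5)(9 13 10)|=6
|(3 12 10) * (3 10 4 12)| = 2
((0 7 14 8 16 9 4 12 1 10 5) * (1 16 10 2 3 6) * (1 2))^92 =((0 7 14 8 10 5)(2 3 6)(4 12 16 9))^92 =(16)(0 14 10)(2 6 3)(5 7 8)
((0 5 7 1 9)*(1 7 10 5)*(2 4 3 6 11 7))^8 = (0 9 1)(2 3 11)(4 6 7)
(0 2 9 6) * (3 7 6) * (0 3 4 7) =(0 2 9 4 7 6 3) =[2, 1, 9, 0, 7, 5, 3, 6, 8, 4]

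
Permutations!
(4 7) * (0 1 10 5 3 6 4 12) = (0 1 10 5 3 6 4 7 12) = [1, 10, 2, 6, 7, 3, 4, 12, 8, 9, 5, 11, 0]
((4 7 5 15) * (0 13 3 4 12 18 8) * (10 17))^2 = ((0 13 3 4 7 5 15 12 18 8)(10 17))^2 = (0 3 7 15 18)(4 5 12 8 13)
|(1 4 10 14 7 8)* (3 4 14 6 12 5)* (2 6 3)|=|(1 14 7 8)(2 6 12 5)(3 4 10)|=12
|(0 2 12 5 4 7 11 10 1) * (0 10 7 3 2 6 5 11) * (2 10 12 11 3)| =28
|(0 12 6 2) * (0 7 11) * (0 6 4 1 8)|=|(0 12 4 1 8)(2 7 11 6)|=20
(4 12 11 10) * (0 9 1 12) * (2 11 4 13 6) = (0 9 1 12 4)(2 11 10 13 6) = [9, 12, 11, 3, 0, 5, 2, 7, 8, 1, 13, 10, 4, 6]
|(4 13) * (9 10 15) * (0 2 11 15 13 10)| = |(0 2 11 15 9)(4 10 13)| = 15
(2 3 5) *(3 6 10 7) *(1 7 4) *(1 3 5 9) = (1 7 5 2 6 10 4 3 9) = [0, 7, 6, 9, 3, 2, 10, 5, 8, 1, 4]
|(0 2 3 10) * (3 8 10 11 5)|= 12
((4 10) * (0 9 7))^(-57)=((0 9 7)(4 10))^(-57)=(4 10)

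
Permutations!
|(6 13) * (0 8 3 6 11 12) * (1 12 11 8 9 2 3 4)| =|(0 9 2 3 6 13 8 4 1 12)| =10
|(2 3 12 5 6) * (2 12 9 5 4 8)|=8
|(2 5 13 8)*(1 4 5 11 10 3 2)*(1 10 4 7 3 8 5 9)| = |(1 7 3 2 11 4 9)(5 13)(8 10)| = 14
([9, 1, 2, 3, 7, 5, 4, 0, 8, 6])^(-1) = [7, 1, 2, 3, 6, 5, 9, 4, 8, 0]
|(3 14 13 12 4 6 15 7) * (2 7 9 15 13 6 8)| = 18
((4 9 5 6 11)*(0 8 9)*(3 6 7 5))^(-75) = (0 9 6 4 8 3 11)(5 7)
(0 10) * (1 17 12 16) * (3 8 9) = [10, 17, 2, 8, 4, 5, 6, 7, 9, 3, 0, 11, 16, 13, 14, 15, 1, 12] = (0 10)(1 17 12 16)(3 8 9)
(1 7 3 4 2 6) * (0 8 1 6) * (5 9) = (0 8 1 7 3 4 2)(5 9) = [8, 7, 0, 4, 2, 9, 6, 3, 1, 5]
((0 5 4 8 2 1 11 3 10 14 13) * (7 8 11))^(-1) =(0 13 14 10 3 11 4 5)(1 2 8 7)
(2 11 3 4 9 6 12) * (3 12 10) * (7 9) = [0, 1, 11, 4, 7, 5, 10, 9, 8, 6, 3, 12, 2] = (2 11 12)(3 4 7 9 6 10)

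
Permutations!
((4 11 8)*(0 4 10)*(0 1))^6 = (11)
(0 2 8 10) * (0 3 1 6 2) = (1 6 2 8 10 3) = [0, 6, 8, 1, 4, 5, 2, 7, 10, 9, 3]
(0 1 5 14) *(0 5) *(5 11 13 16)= (0 1)(5 14 11 13 16)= [1, 0, 2, 3, 4, 14, 6, 7, 8, 9, 10, 13, 12, 16, 11, 15, 5]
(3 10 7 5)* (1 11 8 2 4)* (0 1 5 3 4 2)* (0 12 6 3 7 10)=(0 1 11 8 12 6 3)(4 5)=[1, 11, 2, 0, 5, 4, 3, 7, 12, 9, 10, 8, 6]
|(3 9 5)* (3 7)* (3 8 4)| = |(3 9 5 7 8 4)| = 6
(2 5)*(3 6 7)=(2 5)(3 6 7)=[0, 1, 5, 6, 4, 2, 7, 3]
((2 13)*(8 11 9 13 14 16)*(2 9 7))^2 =(2 16 11)(7 14 8)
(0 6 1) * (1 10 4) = (0 6 10 4 1) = [6, 0, 2, 3, 1, 5, 10, 7, 8, 9, 4]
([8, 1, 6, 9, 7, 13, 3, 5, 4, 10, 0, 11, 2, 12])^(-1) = (0 10 9 3 6 2 12 13 5 7 4 8)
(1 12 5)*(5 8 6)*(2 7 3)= (1 12 8 6 5)(2 7 3)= [0, 12, 7, 2, 4, 1, 5, 3, 6, 9, 10, 11, 8]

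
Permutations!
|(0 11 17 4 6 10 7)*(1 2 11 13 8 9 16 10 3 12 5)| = 63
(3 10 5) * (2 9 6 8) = (2 9 6 8)(3 10 5) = [0, 1, 9, 10, 4, 3, 8, 7, 2, 6, 5]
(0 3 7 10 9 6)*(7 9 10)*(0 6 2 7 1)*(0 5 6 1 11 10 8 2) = [3, 5, 7, 9, 4, 6, 1, 11, 2, 0, 8, 10] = (0 3 9)(1 5 6)(2 7 11 10 8)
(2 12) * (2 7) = (2 12 7) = [0, 1, 12, 3, 4, 5, 6, 2, 8, 9, 10, 11, 7]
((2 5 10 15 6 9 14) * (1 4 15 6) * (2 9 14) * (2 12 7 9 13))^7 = ((1 4 15)(2 5 10 6 14 13)(7 9 12))^7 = (1 4 15)(2 5 10 6 14 13)(7 9 12)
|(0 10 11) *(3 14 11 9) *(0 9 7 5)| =4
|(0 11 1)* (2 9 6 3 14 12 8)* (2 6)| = 30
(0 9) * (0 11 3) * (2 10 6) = (0 9 11 3)(2 10 6) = [9, 1, 10, 0, 4, 5, 2, 7, 8, 11, 6, 3]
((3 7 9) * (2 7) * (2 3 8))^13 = (2 7 9 8)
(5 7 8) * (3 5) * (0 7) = (0 7 8 3 5) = [7, 1, 2, 5, 4, 0, 6, 8, 3]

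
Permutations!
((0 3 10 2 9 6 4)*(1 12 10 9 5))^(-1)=(0 4 6 9 3)(1 5 2 10 12)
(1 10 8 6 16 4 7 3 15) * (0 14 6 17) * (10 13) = (0 14 6 16 4 7 3 15 1 13 10 8 17) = [14, 13, 2, 15, 7, 5, 16, 3, 17, 9, 8, 11, 12, 10, 6, 1, 4, 0]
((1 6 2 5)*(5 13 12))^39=(1 13)(2 5)(6 12)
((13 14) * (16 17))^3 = (13 14)(16 17) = ((13 14)(16 17))^3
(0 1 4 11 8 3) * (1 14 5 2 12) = (0 14 5 2 12 1 4 11 8 3) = [14, 4, 12, 0, 11, 2, 6, 7, 3, 9, 10, 8, 1, 13, 5]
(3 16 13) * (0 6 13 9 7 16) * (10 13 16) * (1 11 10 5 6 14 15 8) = [14, 11, 2, 0, 4, 6, 16, 5, 1, 7, 13, 10, 12, 3, 15, 8, 9] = (0 14 15 8 1 11 10 13 3)(5 6 16 9 7)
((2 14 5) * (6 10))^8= (2 5 14)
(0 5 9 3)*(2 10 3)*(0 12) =(0 5 9 2 10 3 12) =[5, 1, 10, 12, 4, 9, 6, 7, 8, 2, 3, 11, 0]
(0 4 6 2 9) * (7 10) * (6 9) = (0 4 9)(2 6)(7 10) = [4, 1, 6, 3, 9, 5, 2, 10, 8, 0, 7]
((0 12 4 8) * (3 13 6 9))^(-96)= (13)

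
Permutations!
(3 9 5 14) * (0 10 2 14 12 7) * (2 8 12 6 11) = (0 10 8 12 7)(2 14 3 9 5 6 11) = [10, 1, 14, 9, 4, 6, 11, 0, 12, 5, 8, 2, 7, 13, 3]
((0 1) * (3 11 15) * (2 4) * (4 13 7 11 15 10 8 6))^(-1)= (0 1)(2 4 6 8 10 11 7 13)(3 15)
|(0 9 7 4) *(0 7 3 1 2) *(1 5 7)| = 8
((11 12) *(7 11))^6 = ((7 11 12))^6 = (12)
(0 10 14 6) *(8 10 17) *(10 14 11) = (0 17 8 14 6)(10 11) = [17, 1, 2, 3, 4, 5, 0, 7, 14, 9, 11, 10, 12, 13, 6, 15, 16, 8]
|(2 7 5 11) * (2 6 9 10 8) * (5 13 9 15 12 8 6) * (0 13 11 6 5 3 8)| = |(0 13 9 10 5 6 15 12)(2 7 11 3 8)| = 40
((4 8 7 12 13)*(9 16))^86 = ((4 8 7 12 13)(9 16))^86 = (16)(4 8 7 12 13)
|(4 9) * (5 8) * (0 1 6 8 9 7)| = 8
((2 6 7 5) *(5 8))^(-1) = (2 5 8 7 6)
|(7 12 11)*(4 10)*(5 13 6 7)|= 6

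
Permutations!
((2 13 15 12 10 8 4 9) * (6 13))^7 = ((2 6 13 15 12 10 8 4 9))^7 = (2 4 10 15 6 9 8 12 13)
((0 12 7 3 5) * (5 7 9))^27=((0 12 9 5)(3 7))^27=(0 5 9 12)(3 7)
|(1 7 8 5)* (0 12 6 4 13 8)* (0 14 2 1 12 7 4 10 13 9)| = 42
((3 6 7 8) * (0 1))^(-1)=(0 1)(3 8 7 6)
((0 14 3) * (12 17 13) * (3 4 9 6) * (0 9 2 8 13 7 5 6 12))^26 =(0 4 8)(2 13 14)(3 5 17 9 6 7 12)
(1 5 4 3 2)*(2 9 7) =[0, 5, 1, 9, 3, 4, 6, 2, 8, 7] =(1 5 4 3 9 7 2)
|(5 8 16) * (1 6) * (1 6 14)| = 6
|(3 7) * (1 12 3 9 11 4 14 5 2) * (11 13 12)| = |(1 11 4 14 5 2)(3 7 9 13 12)| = 30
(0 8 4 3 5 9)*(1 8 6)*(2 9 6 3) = (0 3 5 6 1 8 4 2 9) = [3, 8, 9, 5, 2, 6, 1, 7, 4, 0]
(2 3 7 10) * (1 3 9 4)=(1 3 7 10 2 9 4)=[0, 3, 9, 7, 1, 5, 6, 10, 8, 4, 2]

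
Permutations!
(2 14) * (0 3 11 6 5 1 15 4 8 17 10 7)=(0 3 11 6 5 1 15 4 8 17 10 7)(2 14)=[3, 15, 14, 11, 8, 1, 5, 0, 17, 9, 7, 6, 12, 13, 2, 4, 16, 10]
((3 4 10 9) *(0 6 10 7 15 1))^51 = (0 7 9)(1 4 10)(3 6 15)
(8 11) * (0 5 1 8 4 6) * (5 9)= (0 9 5 1 8 11 4 6)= [9, 8, 2, 3, 6, 1, 0, 7, 11, 5, 10, 4]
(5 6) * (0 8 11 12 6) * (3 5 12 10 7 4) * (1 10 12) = (0 8 11 12 6 1 10 7 4 3 5) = [8, 10, 2, 5, 3, 0, 1, 4, 11, 9, 7, 12, 6]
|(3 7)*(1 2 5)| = 6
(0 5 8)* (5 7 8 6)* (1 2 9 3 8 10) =(0 7 10 1 2 9 3 8)(5 6) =[7, 2, 9, 8, 4, 6, 5, 10, 0, 3, 1]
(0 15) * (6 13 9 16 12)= (0 15)(6 13 9 16 12)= [15, 1, 2, 3, 4, 5, 13, 7, 8, 16, 10, 11, 6, 9, 14, 0, 12]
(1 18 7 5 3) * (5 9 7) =(1 18 5 3)(7 9) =[0, 18, 2, 1, 4, 3, 6, 9, 8, 7, 10, 11, 12, 13, 14, 15, 16, 17, 5]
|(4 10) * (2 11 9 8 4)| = |(2 11 9 8 4 10)| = 6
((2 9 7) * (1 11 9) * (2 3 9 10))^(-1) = (1 2 10 11)(3 7 9)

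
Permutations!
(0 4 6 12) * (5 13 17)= (0 4 6 12)(5 13 17)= [4, 1, 2, 3, 6, 13, 12, 7, 8, 9, 10, 11, 0, 17, 14, 15, 16, 5]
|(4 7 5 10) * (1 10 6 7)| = 3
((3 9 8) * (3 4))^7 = (3 4 8 9)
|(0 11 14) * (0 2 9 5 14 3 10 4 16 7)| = 28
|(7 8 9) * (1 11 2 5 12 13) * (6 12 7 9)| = |(1 11 2 5 7 8 6 12 13)| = 9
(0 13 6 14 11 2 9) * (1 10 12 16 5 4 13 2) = (0 2 9)(1 10 12 16 5 4 13 6 14 11) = [2, 10, 9, 3, 13, 4, 14, 7, 8, 0, 12, 1, 16, 6, 11, 15, 5]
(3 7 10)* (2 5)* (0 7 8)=(0 7 10 3 8)(2 5)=[7, 1, 5, 8, 4, 2, 6, 10, 0, 9, 3]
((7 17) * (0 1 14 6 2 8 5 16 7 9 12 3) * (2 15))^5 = ((0 1 14 6 15 2 8 5 16 7 17 9 12 3))^5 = (0 2 17 1 8 9 14 5 12 6 16 3 15 7)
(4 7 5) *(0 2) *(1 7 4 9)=[2, 7, 0, 3, 4, 9, 6, 5, 8, 1]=(0 2)(1 7 5 9)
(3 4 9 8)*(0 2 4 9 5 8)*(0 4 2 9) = (0 9 4 5 8 3) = [9, 1, 2, 0, 5, 8, 6, 7, 3, 4]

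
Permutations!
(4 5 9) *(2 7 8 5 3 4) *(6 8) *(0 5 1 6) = [5, 6, 7, 4, 3, 9, 8, 0, 1, 2] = (0 5 9 2 7)(1 6 8)(3 4)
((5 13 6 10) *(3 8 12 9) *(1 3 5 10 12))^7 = ((1 3 8)(5 13 6 12 9))^7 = (1 3 8)(5 6 9 13 12)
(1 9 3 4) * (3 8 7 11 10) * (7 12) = (1 9 8 12 7 11 10 3 4) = [0, 9, 2, 4, 1, 5, 6, 11, 12, 8, 3, 10, 7]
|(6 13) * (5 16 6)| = 4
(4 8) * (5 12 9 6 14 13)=(4 8)(5 12 9 6 14 13)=[0, 1, 2, 3, 8, 12, 14, 7, 4, 6, 10, 11, 9, 5, 13]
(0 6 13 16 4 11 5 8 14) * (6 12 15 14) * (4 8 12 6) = (0 6 13 16 8 4 11 5 12 15 14) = [6, 1, 2, 3, 11, 12, 13, 7, 4, 9, 10, 5, 15, 16, 0, 14, 8]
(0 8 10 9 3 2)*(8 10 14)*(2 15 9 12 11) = (0 10 12 11 2)(3 15 9)(8 14) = [10, 1, 0, 15, 4, 5, 6, 7, 14, 3, 12, 2, 11, 13, 8, 9]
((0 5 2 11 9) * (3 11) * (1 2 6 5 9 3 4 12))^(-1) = ((0 9)(1 2 4 12)(3 11)(5 6))^(-1) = (0 9)(1 12 4 2)(3 11)(5 6)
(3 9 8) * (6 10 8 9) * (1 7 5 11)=(1 7 5 11)(3 6 10 8)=[0, 7, 2, 6, 4, 11, 10, 5, 3, 9, 8, 1]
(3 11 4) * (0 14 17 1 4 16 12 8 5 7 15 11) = (0 14 17 1 4 3)(5 7 15 11 16 12 8) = [14, 4, 2, 0, 3, 7, 6, 15, 5, 9, 10, 16, 8, 13, 17, 11, 12, 1]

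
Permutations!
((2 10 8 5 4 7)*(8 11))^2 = ((2 10 11 8 5 4 7))^2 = (2 11 5 7 10 8 4)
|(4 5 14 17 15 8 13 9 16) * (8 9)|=14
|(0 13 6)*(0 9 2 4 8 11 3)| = 9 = |(0 13 6 9 2 4 8 11 3)|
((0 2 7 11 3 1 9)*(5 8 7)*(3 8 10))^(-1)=(0 9 1 3 10 5 2)(7 8 11)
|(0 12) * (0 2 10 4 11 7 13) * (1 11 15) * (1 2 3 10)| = 11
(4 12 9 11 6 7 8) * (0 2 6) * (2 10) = [10, 1, 6, 3, 12, 5, 7, 8, 4, 11, 2, 0, 9] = (0 10 2 6 7 8 4 12 9 11)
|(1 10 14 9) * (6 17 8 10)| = 7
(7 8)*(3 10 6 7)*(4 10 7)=(3 7 8)(4 10 6)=[0, 1, 2, 7, 10, 5, 4, 8, 3, 9, 6]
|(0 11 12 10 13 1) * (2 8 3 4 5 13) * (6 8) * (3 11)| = 6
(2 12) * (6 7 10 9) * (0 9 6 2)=(0 9 2 12)(6 7 10)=[9, 1, 12, 3, 4, 5, 7, 10, 8, 2, 6, 11, 0]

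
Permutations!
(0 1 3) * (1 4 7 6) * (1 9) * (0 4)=(1 3 4 7 6 9)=[0, 3, 2, 4, 7, 5, 9, 6, 8, 1]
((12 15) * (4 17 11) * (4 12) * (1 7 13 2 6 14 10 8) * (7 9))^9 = (4 15 12 11 17)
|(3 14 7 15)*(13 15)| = |(3 14 7 13 15)| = 5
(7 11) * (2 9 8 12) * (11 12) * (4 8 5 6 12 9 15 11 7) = (2 15 11 4 8 7 9 5 6 12) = [0, 1, 15, 3, 8, 6, 12, 9, 7, 5, 10, 4, 2, 13, 14, 11]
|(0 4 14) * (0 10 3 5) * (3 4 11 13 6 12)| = |(0 11 13 6 12 3 5)(4 14 10)| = 21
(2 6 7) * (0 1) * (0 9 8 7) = (0 1 9 8 7 2 6) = [1, 9, 6, 3, 4, 5, 0, 2, 7, 8]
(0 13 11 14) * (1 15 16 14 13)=(0 1 15 16 14)(11 13)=[1, 15, 2, 3, 4, 5, 6, 7, 8, 9, 10, 13, 12, 11, 0, 16, 14]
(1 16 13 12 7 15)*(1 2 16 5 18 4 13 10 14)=[0, 5, 16, 3, 13, 18, 6, 15, 8, 9, 14, 11, 7, 12, 1, 2, 10, 17, 4]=(1 5 18 4 13 12 7 15 2 16 10 14)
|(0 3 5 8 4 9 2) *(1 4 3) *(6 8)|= 20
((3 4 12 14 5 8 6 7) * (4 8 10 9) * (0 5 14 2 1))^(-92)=(14)(0 4)(1 9)(2 10)(5 12)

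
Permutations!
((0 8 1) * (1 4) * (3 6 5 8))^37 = (0 6 8 1 3 5 4)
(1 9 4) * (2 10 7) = (1 9 4)(2 10 7) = [0, 9, 10, 3, 1, 5, 6, 2, 8, 4, 7]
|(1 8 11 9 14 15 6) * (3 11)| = |(1 8 3 11 9 14 15 6)| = 8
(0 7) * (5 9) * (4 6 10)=(0 7)(4 6 10)(5 9)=[7, 1, 2, 3, 6, 9, 10, 0, 8, 5, 4]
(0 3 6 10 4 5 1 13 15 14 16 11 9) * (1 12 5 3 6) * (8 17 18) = [6, 13, 2, 1, 3, 12, 10, 7, 17, 0, 4, 9, 5, 15, 16, 14, 11, 18, 8] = (0 6 10 4 3 1 13 15 14 16 11 9)(5 12)(8 17 18)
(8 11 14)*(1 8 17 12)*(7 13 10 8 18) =(1 18 7 13 10 8 11 14 17 12) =[0, 18, 2, 3, 4, 5, 6, 13, 11, 9, 8, 14, 1, 10, 17, 15, 16, 12, 7]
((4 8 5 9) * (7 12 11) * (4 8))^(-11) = (5 9 8)(7 12 11)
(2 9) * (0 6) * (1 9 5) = (0 6)(1 9 2 5) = [6, 9, 5, 3, 4, 1, 0, 7, 8, 2]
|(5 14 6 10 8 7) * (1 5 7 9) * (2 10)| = 8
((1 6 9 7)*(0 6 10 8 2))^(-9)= ((0 6 9 7 1 10 8 2))^(-9)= (0 2 8 10 1 7 9 6)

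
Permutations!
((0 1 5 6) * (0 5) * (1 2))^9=((0 2 1)(5 6))^9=(5 6)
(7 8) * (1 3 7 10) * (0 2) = [2, 3, 0, 7, 4, 5, 6, 8, 10, 9, 1] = (0 2)(1 3 7 8 10)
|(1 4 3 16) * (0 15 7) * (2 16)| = 15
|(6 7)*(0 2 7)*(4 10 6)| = 6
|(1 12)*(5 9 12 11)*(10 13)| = 10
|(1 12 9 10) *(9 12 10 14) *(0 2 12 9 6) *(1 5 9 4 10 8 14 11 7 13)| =|(0 2 12 4 10 5 9 11 7 13 1 8 14 6)| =14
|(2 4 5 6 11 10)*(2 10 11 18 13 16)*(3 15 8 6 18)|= 12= |(2 4 5 18 13 16)(3 15 8 6)|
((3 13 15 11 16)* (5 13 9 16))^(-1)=(3 16 9)(5 11 15 13)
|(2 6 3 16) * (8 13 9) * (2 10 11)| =|(2 6 3 16 10 11)(8 13 9)| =6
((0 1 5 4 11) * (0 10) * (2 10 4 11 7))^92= (0 4)(1 7)(2 5)(10 11)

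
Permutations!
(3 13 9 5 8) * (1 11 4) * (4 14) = (1 11 14 4)(3 13 9 5 8) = [0, 11, 2, 13, 1, 8, 6, 7, 3, 5, 10, 14, 12, 9, 4]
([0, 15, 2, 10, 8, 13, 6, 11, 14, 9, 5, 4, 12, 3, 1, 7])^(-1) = [0, 14, 2, 13, 11, 10, 6, 15, 4, 9, 3, 7, 12, 5, 8, 1]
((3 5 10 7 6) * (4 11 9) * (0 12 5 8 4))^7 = ((0 12 5 10 7 6 3 8 4 11 9))^7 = (0 8 10 9 3 5 11 6 12 4 7)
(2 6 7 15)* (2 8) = (2 6 7 15 8) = [0, 1, 6, 3, 4, 5, 7, 15, 2, 9, 10, 11, 12, 13, 14, 8]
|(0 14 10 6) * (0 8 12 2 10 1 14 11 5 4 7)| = 10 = |(0 11 5 4 7)(1 14)(2 10 6 8 12)|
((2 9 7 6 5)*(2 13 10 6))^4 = ((2 9 7)(5 13 10 6))^4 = (13)(2 9 7)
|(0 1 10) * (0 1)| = |(1 10)| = 2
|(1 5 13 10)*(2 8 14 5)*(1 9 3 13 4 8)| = 4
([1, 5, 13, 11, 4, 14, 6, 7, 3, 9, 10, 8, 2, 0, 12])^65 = (0 5 12 13 1 14 2)(3 8 11)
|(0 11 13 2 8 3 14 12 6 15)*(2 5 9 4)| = 13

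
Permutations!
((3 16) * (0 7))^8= (16)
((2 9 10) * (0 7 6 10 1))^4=(0 2 7 9 6 1 10)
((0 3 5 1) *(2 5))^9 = ((0 3 2 5 1))^9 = (0 1 5 2 3)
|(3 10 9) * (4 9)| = 4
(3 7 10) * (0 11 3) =(0 11 3 7 10) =[11, 1, 2, 7, 4, 5, 6, 10, 8, 9, 0, 3]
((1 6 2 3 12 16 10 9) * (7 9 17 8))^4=(1 12 8 6 16 7 2 10 9 3 17)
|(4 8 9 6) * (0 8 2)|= 6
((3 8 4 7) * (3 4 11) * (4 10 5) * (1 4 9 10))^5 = (1 7 4)(3 11 8)(5 10 9)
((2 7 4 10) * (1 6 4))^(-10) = (1 4 2)(6 10 7)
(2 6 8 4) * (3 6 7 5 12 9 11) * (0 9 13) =[9, 1, 7, 6, 2, 12, 8, 5, 4, 11, 10, 3, 13, 0] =(0 9 11 3 6 8 4 2 7 5 12 13)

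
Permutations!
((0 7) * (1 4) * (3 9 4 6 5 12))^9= ((0 7)(1 6 5 12 3 9 4))^9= (0 7)(1 5 3 4 6 12 9)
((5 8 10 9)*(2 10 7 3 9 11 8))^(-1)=(2 5 9 3 7 8 11 10)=((2 10 11 8 7 3 9 5))^(-1)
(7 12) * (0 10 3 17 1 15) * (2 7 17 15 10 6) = (0 6 2 7 12 17 1 10 3 15) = [6, 10, 7, 15, 4, 5, 2, 12, 8, 9, 3, 11, 17, 13, 14, 0, 16, 1]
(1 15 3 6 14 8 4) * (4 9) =[0, 15, 2, 6, 1, 5, 14, 7, 9, 4, 10, 11, 12, 13, 8, 3] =(1 15 3 6 14 8 9 4)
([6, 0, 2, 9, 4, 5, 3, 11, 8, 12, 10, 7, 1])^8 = [3, 6, 2, 12, 4, 5, 9, 7, 8, 1, 10, 11, 0]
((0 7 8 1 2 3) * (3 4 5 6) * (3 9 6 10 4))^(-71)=(0 7 8 1 2 3)(4 5 10)(6 9)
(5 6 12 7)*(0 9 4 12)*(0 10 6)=[9, 1, 2, 3, 12, 0, 10, 5, 8, 4, 6, 11, 7]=(0 9 4 12 7 5)(6 10)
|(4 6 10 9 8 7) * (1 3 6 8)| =|(1 3 6 10 9)(4 8 7)| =15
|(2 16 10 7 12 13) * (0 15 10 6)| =9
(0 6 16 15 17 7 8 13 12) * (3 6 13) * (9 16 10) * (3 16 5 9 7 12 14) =(0 13 14 3 6 10 7 8 16 15 17 12)(5 9) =[13, 1, 2, 6, 4, 9, 10, 8, 16, 5, 7, 11, 0, 14, 3, 17, 15, 12]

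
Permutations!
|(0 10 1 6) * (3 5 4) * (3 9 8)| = 20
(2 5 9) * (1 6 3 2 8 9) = (1 6 3 2 5)(8 9) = [0, 6, 5, 2, 4, 1, 3, 7, 9, 8]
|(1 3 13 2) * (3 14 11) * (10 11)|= |(1 14 10 11 3 13 2)|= 7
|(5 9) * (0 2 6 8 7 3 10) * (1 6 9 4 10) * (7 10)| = 11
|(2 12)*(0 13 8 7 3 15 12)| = |(0 13 8 7 3 15 12 2)| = 8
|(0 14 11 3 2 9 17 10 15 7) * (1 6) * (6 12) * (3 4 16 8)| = 39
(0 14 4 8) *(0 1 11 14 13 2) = (0 13 2)(1 11 14 4 8) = [13, 11, 0, 3, 8, 5, 6, 7, 1, 9, 10, 14, 12, 2, 4]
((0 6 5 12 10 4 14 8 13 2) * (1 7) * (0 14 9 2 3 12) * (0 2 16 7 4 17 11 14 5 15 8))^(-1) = ((0 6 15 8 13 3 12 10 17 11 14)(1 4 9 16 7)(2 5))^(-1) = (0 14 11 17 10 12 3 13 8 15 6)(1 7 16 9 4)(2 5)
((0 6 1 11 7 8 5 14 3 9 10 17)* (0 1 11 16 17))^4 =((0 6 11 7 8 5 14 3 9 10)(1 16 17))^4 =(0 8 9 11 14)(1 16 17)(3 6 5 10 7)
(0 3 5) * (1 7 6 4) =(0 3 5)(1 7 6 4) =[3, 7, 2, 5, 1, 0, 4, 6]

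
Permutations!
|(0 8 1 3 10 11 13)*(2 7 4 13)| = |(0 8 1 3 10 11 2 7 4 13)| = 10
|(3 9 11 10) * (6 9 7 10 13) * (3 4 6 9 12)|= |(3 7 10 4 6 12)(9 11 13)|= 6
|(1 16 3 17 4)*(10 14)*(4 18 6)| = 14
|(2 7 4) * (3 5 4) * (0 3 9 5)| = 10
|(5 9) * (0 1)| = |(0 1)(5 9)| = 2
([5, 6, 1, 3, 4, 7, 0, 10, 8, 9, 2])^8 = (0 5 7 10 2 1 6)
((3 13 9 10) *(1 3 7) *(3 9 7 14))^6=((1 9 10 14 3 13 7))^6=(1 7 13 3 14 10 9)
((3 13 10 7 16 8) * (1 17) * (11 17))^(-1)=(1 17 11)(3 8 16 7 10 13)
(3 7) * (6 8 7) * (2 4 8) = (2 4 8 7 3 6) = [0, 1, 4, 6, 8, 5, 2, 3, 7]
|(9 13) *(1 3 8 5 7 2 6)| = |(1 3 8 5 7 2 6)(9 13)| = 14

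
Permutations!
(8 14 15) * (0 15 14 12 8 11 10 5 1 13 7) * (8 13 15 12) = (0 12 13 7)(1 15 11 10 5) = [12, 15, 2, 3, 4, 1, 6, 0, 8, 9, 5, 10, 13, 7, 14, 11]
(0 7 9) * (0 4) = (0 7 9 4) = [7, 1, 2, 3, 0, 5, 6, 9, 8, 4]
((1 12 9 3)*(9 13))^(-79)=(1 12 13 9 3)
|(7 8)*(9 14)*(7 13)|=|(7 8 13)(9 14)|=6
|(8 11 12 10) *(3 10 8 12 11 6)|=|(3 10 12 8 6)|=5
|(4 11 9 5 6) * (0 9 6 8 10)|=|(0 9 5 8 10)(4 11 6)|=15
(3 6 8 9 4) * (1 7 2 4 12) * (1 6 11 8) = (1 7 2 4 3 11 8 9 12 6) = [0, 7, 4, 11, 3, 5, 1, 2, 9, 12, 10, 8, 6]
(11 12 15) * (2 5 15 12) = (2 5 15 11) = [0, 1, 5, 3, 4, 15, 6, 7, 8, 9, 10, 2, 12, 13, 14, 11]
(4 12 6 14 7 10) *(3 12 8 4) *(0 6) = (0 6 14 7 10 3 12)(4 8) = [6, 1, 2, 12, 8, 5, 14, 10, 4, 9, 3, 11, 0, 13, 7]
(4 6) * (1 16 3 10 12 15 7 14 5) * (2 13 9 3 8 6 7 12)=(1 16 8 6 4 7 14 5)(2 13 9 3 10)(12 15)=[0, 16, 13, 10, 7, 1, 4, 14, 6, 3, 2, 11, 15, 9, 5, 12, 8]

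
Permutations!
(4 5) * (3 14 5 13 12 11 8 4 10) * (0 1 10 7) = (0 1 10 3 14 5 7)(4 13 12 11 8) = [1, 10, 2, 14, 13, 7, 6, 0, 4, 9, 3, 8, 11, 12, 5]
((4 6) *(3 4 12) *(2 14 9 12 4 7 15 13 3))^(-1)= ((2 14 9 12)(3 7 15 13)(4 6))^(-1)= (2 12 9 14)(3 13 15 7)(4 6)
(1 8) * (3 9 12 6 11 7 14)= [0, 8, 2, 9, 4, 5, 11, 14, 1, 12, 10, 7, 6, 13, 3]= (1 8)(3 9 12 6 11 7 14)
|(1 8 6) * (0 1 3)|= |(0 1 8 6 3)|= 5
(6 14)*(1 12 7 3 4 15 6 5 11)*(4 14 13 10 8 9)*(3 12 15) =(1 15 6 13 10 8 9 4 3 14 5 11)(7 12) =[0, 15, 2, 14, 3, 11, 13, 12, 9, 4, 8, 1, 7, 10, 5, 6]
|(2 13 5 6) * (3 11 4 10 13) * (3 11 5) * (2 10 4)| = 10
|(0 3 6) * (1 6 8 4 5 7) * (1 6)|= 7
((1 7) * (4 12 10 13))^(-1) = ((1 7)(4 12 10 13))^(-1) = (1 7)(4 13 10 12)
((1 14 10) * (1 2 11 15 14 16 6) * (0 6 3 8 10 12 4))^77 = (0 4 12 14 15 11 2 10 8 3 16 1 6)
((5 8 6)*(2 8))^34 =((2 8 6 5))^34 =(2 6)(5 8)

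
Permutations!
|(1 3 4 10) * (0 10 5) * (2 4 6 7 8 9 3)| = 30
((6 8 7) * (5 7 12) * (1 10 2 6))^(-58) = ((1 10 2 6 8 12 5 7))^(-58) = (1 5 8 2)(6 10 7 12)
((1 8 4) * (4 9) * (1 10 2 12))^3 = (1 4 12 9 2 8 10)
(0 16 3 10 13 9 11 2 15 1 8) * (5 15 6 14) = (0 16 3 10 13 9 11 2 6 14 5 15 1 8) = [16, 8, 6, 10, 4, 15, 14, 7, 0, 11, 13, 2, 12, 9, 5, 1, 3]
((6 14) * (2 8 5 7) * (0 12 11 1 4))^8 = (14)(0 1 12 4 11)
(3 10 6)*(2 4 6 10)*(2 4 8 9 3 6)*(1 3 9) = (10)(1 3 4 2 8) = [0, 3, 8, 4, 2, 5, 6, 7, 1, 9, 10]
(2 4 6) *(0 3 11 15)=[3, 1, 4, 11, 6, 5, 2, 7, 8, 9, 10, 15, 12, 13, 14, 0]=(0 3 11 15)(2 4 6)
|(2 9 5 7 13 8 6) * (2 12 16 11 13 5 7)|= |(2 9 7 5)(6 12 16 11 13 8)|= 12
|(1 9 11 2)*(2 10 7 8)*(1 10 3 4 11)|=|(1 9)(2 10 7 8)(3 4 11)|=12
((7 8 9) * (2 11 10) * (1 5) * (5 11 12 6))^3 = ((1 11 10 2 12 6 5)(7 8 9))^3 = (1 2 5 10 6 11 12)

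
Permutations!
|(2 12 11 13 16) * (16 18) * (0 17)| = 6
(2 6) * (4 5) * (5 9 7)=(2 6)(4 9 7 5)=[0, 1, 6, 3, 9, 4, 2, 5, 8, 7]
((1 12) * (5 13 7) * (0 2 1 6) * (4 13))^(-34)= ((0 2 1 12 6)(4 13 7 5))^(-34)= (0 2 1 12 6)(4 7)(5 13)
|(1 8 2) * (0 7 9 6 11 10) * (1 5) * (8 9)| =|(0 7 8 2 5 1 9 6 11 10)| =10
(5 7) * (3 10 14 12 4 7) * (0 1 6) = (0 1 6)(3 10 14 12 4 7 5) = [1, 6, 2, 10, 7, 3, 0, 5, 8, 9, 14, 11, 4, 13, 12]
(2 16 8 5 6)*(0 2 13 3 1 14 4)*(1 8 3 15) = (0 2 16 3 8 5 6 13 15 1 14 4) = [2, 14, 16, 8, 0, 6, 13, 7, 5, 9, 10, 11, 12, 15, 4, 1, 3]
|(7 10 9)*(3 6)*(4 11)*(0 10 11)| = |(0 10 9 7 11 4)(3 6)| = 6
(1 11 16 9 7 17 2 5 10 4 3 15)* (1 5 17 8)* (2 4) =(1 11 16 9 7 8)(2 17 4 3 15 5 10) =[0, 11, 17, 15, 3, 10, 6, 8, 1, 7, 2, 16, 12, 13, 14, 5, 9, 4]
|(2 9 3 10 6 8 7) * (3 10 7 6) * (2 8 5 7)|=4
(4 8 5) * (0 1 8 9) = [1, 8, 2, 3, 9, 4, 6, 7, 5, 0] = (0 1 8 5 4 9)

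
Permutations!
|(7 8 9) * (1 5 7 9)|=4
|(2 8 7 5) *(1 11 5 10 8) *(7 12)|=4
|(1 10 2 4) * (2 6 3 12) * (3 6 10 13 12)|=5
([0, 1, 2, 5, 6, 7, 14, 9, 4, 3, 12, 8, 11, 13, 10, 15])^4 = [0, 1, 2, 3, 12, 5, 11, 7, 10, 9, 4, 14, 6, 13, 8, 15]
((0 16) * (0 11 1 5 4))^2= ((0 16 11 1 5 4))^2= (0 11 5)(1 4 16)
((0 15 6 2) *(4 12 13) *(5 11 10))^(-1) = ((0 15 6 2)(4 12 13)(5 11 10))^(-1) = (0 2 6 15)(4 13 12)(5 10 11)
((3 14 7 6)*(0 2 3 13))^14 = (14)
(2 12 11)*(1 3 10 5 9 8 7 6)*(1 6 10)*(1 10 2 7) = (1 3 10 5 9 8)(2 12 11 7) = [0, 3, 12, 10, 4, 9, 6, 2, 1, 8, 5, 7, 11]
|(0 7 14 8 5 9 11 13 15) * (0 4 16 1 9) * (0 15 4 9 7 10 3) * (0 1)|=|(0 10 3 1 7 14 8 5 15 9 11 13 4 16)|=14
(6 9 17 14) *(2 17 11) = (2 17 14 6 9 11) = [0, 1, 17, 3, 4, 5, 9, 7, 8, 11, 10, 2, 12, 13, 6, 15, 16, 14]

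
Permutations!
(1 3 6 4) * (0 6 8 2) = (0 6 4 1 3 8 2) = [6, 3, 0, 8, 1, 5, 4, 7, 2]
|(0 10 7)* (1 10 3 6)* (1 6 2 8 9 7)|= 6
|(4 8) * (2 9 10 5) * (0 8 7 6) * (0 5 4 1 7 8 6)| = 10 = |(0 6 5 2 9 10 4 8 1 7)|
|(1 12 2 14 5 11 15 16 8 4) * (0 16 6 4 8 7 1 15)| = 9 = |(0 16 7 1 12 2 14 5 11)(4 15 6)|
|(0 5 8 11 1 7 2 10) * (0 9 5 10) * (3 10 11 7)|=|(0 11 1 3 10 9 5 8 7 2)|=10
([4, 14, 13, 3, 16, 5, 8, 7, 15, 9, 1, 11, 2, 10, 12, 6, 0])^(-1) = (0 16 4)(1 10 13 2 12 14)(6 15 8)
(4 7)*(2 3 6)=[0, 1, 3, 6, 7, 5, 2, 4]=(2 3 6)(4 7)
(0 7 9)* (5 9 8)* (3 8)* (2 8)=(0 7 3 2 8 5 9)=[7, 1, 8, 2, 4, 9, 6, 3, 5, 0]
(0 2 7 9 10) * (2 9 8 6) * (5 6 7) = [9, 1, 5, 3, 4, 6, 2, 8, 7, 10, 0] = (0 9 10)(2 5 6)(7 8)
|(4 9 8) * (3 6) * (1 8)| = |(1 8 4 9)(3 6)| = 4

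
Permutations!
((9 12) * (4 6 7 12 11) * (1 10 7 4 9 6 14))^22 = (1 10 7 12 6 4 14)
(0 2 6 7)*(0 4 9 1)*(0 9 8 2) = (1 9)(2 6 7 4 8) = [0, 9, 6, 3, 8, 5, 7, 4, 2, 1]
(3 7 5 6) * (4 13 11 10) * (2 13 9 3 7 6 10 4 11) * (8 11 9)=(2 13)(3 6 7 5 10 9)(4 8 11)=[0, 1, 13, 6, 8, 10, 7, 5, 11, 3, 9, 4, 12, 2]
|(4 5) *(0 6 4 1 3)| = 6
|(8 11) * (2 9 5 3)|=4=|(2 9 5 3)(8 11)|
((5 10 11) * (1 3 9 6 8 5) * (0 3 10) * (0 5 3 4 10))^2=(0 10 1 4 11)(3 6)(8 9)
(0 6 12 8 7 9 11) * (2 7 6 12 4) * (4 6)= [12, 1, 7, 3, 2, 5, 6, 9, 4, 11, 10, 0, 8]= (0 12 8 4 2 7 9 11)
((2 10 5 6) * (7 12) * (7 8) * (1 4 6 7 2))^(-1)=(1 6 4)(2 8 12 7 5 10)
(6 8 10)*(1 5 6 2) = (1 5 6 8 10 2) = [0, 5, 1, 3, 4, 6, 8, 7, 10, 9, 2]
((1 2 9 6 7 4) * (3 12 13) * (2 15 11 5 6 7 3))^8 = (1 2 6)(3 15 9)(4 13 5)(7 12 11)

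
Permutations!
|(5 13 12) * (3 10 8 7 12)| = 7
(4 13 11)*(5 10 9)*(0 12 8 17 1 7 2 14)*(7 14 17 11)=(0 12 8 11 4 13 7 2 17 1 14)(5 10 9)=[12, 14, 17, 3, 13, 10, 6, 2, 11, 5, 9, 4, 8, 7, 0, 15, 16, 1]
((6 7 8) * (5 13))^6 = (13)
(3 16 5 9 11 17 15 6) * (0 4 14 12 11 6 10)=(0 4 14 12 11 17 15 10)(3 16 5 9 6)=[4, 1, 2, 16, 14, 9, 3, 7, 8, 6, 0, 17, 11, 13, 12, 10, 5, 15]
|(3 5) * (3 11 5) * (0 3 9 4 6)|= |(0 3 9 4 6)(5 11)|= 10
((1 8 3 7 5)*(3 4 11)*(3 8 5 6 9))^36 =(11)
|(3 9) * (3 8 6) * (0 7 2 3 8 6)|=|(0 7 2 3 9 6 8)|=7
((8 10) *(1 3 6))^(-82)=(10)(1 6 3)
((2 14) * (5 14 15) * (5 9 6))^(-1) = (2 14 5 6 9 15)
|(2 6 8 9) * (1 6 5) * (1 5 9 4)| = |(1 6 8 4)(2 9)| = 4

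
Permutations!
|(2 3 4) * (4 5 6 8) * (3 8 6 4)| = |(2 8 3 5 4)| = 5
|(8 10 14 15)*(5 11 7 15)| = |(5 11 7 15 8 10 14)| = 7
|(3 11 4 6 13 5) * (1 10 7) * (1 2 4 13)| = |(1 10 7 2 4 6)(3 11 13 5)| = 12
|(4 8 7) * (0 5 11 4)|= |(0 5 11 4 8 7)|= 6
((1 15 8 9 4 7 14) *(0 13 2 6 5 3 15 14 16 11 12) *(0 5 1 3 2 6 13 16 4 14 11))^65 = (0 16)(1 12 2 6 11 5 13)(4 7) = ((0 16)(1 11 12 5 2 13 6)(3 15 8 9 14)(4 7))^65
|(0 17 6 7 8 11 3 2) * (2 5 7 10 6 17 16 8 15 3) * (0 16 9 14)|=12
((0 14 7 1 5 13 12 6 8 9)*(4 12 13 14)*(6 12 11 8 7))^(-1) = (0 9 8 11 4)(1 7 6 14 5)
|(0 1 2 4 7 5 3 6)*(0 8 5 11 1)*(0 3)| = |(0 3 6 8 5)(1 2 4 7 11)| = 5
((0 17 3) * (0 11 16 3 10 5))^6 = ((0 17 10 5)(3 11 16))^6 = (0 10)(5 17)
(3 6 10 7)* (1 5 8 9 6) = [0, 5, 2, 1, 4, 8, 10, 3, 9, 6, 7] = (1 5 8 9 6 10 7 3)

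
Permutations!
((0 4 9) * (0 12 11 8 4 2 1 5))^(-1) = ((0 2 1 5)(4 9 12 11 8))^(-1) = (0 5 1 2)(4 8 11 12 9)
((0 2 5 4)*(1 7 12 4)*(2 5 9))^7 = (0 5 1 7 12 4)(2 9)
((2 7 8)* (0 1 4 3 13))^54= ((0 1 4 3 13)(2 7 8))^54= (0 13 3 4 1)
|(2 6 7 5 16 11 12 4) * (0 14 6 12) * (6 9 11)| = |(0 14 9 11)(2 12 4)(5 16 6 7)| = 12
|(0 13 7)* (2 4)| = |(0 13 7)(2 4)| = 6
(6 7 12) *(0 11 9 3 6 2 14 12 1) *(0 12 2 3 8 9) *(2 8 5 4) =(0 11)(1 12 3 6 7)(2 14 8 9 5 4) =[11, 12, 14, 6, 2, 4, 7, 1, 9, 5, 10, 0, 3, 13, 8]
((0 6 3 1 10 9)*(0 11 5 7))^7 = ((0 6 3 1 10 9 11 5 7))^7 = (0 5 9 1 6 7 11 10 3)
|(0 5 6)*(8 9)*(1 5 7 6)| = |(0 7 6)(1 5)(8 9)| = 6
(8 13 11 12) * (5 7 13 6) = (5 7 13 11 12 8 6) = [0, 1, 2, 3, 4, 7, 5, 13, 6, 9, 10, 12, 8, 11]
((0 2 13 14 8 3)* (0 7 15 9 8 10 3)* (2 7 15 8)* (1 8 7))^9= (2 14 3 9 13 10 15)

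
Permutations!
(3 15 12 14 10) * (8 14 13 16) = (3 15 12 13 16 8 14 10) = [0, 1, 2, 15, 4, 5, 6, 7, 14, 9, 3, 11, 13, 16, 10, 12, 8]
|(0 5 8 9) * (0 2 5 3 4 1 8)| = 8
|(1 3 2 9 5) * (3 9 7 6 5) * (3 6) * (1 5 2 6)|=|(1 9)(2 7 3 6)|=4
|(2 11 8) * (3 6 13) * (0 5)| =6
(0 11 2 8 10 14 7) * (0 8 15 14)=(0 11 2 15 14 7 8 10)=[11, 1, 15, 3, 4, 5, 6, 8, 10, 9, 0, 2, 12, 13, 7, 14]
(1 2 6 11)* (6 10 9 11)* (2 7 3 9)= (1 7 3 9 11)(2 10)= [0, 7, 10, 9, 4, 5, 6, 3, 8, 11, 2, 1]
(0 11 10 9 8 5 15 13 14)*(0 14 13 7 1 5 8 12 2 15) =(0 11 10 9 12 2 15 7 1 5) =[11, 5, 15, 3, 4, 0, 6, 1, 8, 12, 9, 10, 2, 13, 14, 7]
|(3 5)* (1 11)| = 2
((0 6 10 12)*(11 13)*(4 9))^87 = ((0 6 10 12)(4 9)(11 13))^87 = (0 12 10 6)(4 9)(11 13)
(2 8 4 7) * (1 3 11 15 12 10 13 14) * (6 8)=(1 3 11 15 12 10 13 14)(2 6 8 4 7)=[0, 3, 6, 11, 7, 5, 8, 2, 4, 9, 13, 15, 10, 14, 1, 12]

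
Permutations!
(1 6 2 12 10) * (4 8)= (1 6 2 12 10)(4 8)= [0, 6, 12, 3, 8, 5, 2, 7, 4, 9, 1, 11, 10]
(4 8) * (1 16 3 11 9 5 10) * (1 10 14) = [0, 16, 2, 11, 8, 14, 6, 7, 4, 5, 10, 9, 12, 13, 1, 15, 3] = (1 16 3 11 9 5 14)(4 8)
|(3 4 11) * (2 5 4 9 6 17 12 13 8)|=11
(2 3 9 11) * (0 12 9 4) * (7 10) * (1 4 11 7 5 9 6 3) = (0 12 6 3 11 2 1 4)(5 9 7 10) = [12, 4, 1, 11, 0, 9, 3, 10, 8, 7, 5, 2, 6]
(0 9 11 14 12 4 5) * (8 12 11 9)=(0 8 12 4 5)(11 14)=[8, 1, 2, 3, 5, 0, 6, 7, 12, 9, 10, 14, 4, 13, 11]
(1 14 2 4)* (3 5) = (1 14 2 4)(3 5) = [0, 14, 4, 5, 1, 3, 6, 7, 8, 9, 10, 11, 12, 13, 2]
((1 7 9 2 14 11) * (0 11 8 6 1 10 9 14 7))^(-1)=((0 11 10 9 2 7 14 8 6 1))^(-1)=(0 1 6 8 14 7 2 9 10 11)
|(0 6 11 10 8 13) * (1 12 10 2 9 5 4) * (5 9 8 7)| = 6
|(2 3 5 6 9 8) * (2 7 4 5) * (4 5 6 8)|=6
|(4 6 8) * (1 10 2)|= 3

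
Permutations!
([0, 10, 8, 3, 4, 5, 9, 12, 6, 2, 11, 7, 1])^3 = (1 7 10 12 11)(2 9 6 8)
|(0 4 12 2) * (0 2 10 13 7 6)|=7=|(0 4 12 10 13 7 6)|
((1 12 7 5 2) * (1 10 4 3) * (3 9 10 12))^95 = ((1 3)(2 12 7 5)(4 9 10))^95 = (1 3)(2 5 7 12)(4 10 9)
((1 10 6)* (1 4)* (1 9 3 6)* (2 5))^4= ((1 10)(2 5)(3 6 4 9))^4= (10)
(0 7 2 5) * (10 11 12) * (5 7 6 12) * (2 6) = (0 2 7 6 12 10 11 5) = [2, 1, 7, 3, 4, 0, 12, 6, 8, 9, 11, 5, 10]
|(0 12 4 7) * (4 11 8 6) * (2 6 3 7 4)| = 6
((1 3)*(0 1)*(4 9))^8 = ((0 1 3)(4 9))^8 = (9)(0 3 1)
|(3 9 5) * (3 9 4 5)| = 4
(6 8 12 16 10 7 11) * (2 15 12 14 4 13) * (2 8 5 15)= (4 13 8 14)(5 15 12 16 10 7 11 6)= [0, 1, 2, 3, 13, 15, 5, 11, 14, 9, 7, 6, 16, 8, 4, 12, 10]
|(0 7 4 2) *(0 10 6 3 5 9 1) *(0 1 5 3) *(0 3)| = |(0 7 4 2 10 6 3)(5 9)| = 14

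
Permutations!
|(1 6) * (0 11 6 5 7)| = 6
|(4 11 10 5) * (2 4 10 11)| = 2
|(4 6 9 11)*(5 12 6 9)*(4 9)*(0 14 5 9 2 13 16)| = |(0 14 5 12 6 9 11 2 13 16)| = 10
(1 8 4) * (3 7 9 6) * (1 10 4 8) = [0, 1, 2, 7, 10, 5, 3, 9, 8, 6, 4] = (3 7 9 6)(4 10)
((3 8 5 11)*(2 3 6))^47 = (2 6 11 5 8 3)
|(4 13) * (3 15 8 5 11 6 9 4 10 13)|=8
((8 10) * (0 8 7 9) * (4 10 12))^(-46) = (0 4 9 12 7 8 10)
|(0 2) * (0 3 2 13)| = 2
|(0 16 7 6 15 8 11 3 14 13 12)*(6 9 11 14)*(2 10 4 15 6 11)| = 12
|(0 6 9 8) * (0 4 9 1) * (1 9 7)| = 7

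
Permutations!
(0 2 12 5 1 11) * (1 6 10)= (0 2 12 5 6 10 1 11)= [2, 11, 12, 3, 4, 6, 10, 7, 8, 9, 1, 0, 5]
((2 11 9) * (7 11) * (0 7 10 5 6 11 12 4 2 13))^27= (0 10 13 2 9 4 11 12 6 7 5)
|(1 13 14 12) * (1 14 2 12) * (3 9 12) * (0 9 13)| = 15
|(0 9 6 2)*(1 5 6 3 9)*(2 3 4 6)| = |(0 1 5 2)(3 9 4 6)| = 4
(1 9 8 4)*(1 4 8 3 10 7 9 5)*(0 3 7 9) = (0 3 10 9 7)(1 5) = [3, 5, 2, 10, 4, 1, 6, 0, 8, 7, 9]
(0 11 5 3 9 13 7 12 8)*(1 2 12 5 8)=(0 11 8)(1 2 12)(3 9 13 7 5)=[11, 2, 12, 9, 4, 3, 6, 5, 0, 13, 10, 8, 1, 7]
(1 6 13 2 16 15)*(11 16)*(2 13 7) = (1 6 7 2 11 16 15) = [0, 6, 11, 3, 4, 5, 7, 2, 8, 9, 10, 16, 12, 13, 14, 1, 15]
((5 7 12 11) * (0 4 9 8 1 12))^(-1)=((0 4 9 8 1 12 11 5 7))^(-1)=(0 7 5 11 12 1 8 9 4)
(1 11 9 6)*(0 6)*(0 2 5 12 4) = (0 6 1 11 9 2 5 12 4) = [6, 11, 5, 3, 0, 12, 1, 7, 8, 2, 10, 9, 4]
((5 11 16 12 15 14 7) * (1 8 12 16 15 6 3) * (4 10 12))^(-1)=(16)(1 3 6 12 10 4 8)(5 7 14 15 11)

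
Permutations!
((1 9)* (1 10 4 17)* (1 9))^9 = (4 17 9 10)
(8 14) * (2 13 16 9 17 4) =(2 13 16 9 17 4)(8 14) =[0, 1, 13, 3, 2, 5, 6, 7, 14, 17, 10, 11, 12, 16, 8, 15, 9, 4]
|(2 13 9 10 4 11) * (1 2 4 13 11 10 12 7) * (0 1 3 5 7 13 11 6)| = 12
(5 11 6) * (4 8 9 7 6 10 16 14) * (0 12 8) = (0 12 8 9 7 6 5 11 10 16 14 4) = [12, 1, 2, 3, 0, 11, 5, 6, 9, 7, 16, 10, 8, 13, 4, 15, 14]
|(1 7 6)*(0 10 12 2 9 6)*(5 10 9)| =|(0 9 6 1 7)(2 5 10 12)| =20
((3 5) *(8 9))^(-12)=(9)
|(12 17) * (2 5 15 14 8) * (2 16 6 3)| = 8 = |(2 5 15 14 8 16 6 3)(12 17)|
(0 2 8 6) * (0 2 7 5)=(0 7 5)(2 8 6)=[7, 1, 8, 3, 4, 0, 2, 5, 6]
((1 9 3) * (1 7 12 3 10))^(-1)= ((1 9 10)(3 7 12))^(-1)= (1 10 9)(3 12 7)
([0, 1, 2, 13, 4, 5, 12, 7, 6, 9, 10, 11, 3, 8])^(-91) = [0, 1, 2, 12, 4, 5, 8, 7, 13, 9, 10, 11, 6, 3]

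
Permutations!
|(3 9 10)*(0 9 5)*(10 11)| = |(0 9 11 10 3 5)| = 6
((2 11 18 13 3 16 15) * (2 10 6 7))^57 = ((2 11 18 13 3 16 15 10 6 7))^57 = (2 10 3 11 6 16 18 7 15 13)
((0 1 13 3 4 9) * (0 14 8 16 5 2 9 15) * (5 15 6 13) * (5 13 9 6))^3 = (0 3 2 14 15 13 5 9 16 1 4 6 8) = ((0 1 13 3 4 5 2 6 9 14 8 16 15))^3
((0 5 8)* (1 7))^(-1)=(0 8 5)(1 7)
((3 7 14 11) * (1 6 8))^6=(3 14)(7 11)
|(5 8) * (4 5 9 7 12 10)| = 7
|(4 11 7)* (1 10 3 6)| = |(1 10 3 6)(4 11 7)| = 12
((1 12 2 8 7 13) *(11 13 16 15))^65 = ((1 12 2 8 7 16 15 11 13))^65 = (1 2 7 15 13 12 8 16 11)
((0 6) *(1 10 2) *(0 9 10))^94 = (0 2 9)(1 10 6)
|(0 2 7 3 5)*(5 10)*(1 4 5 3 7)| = |(0 2 1 4 5)(3 10)| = 10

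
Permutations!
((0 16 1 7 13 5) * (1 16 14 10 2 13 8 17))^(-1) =(0 5 13 2 10 14)(1 17 8 7)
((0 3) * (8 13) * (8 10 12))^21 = ((0 3)(8 13 10 12))^21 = (0 3)(8 13 10 12)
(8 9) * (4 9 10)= (4 9 8 10)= [0, 1, 2, 3, 9, 5, 6, 7, 10, 8, 4]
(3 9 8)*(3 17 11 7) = (3 9 8 17 11 7) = [0, 1, 2, 9, 4, 5, 6, 3, 17, 8, 10, 7, 12, 13, 14, 15, 16, 11]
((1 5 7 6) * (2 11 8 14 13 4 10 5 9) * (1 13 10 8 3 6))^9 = (1 14 6 9 10 13 2 5 4 11 7 8 3)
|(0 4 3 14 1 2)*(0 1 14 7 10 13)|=6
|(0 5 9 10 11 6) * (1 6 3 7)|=|(0 5 9 10 11 3 7 1 6)|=9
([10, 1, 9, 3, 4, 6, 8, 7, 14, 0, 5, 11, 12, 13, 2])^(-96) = (14)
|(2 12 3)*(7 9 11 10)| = |(2 12 3)(7 9 11 10)| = 12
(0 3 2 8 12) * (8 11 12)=[3, 1, 11, 2, 4, 5, 6, 7, 8, 9, 10, 12, 0]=(0 3 2 11 12)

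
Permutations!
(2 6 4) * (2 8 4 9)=[0, 1, 6, 3, 8, 5, 9, 7, 4, 2]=(2 6 9)(4 8)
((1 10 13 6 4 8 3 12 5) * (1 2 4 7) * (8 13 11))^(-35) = ((1 10 11 8 3 12 5 2 4 13 6 7))^(-35) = (1 10 11 8 3 12 5 2 4 13 6 7)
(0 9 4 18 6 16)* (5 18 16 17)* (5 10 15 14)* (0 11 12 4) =(0 9)(4 16 11 12)(5 18 6 17 10 15 14) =[9, 1, 2, 3, 16, 18, 17, 7, 8, 0, 15, 12, 4, 13, 5, 14, 11, 10, 6]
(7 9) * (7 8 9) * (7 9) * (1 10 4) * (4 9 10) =[0, 4, 2, 3, 1, 5, 6, 10, 7, 8, 9] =(1 4)(7 10 9 8)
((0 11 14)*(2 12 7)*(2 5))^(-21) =((0 11 14)(2 12 7 5))^(-21) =(14)(2 5 7 12)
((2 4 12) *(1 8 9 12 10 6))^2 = ((1 8 9 12 2 4 10 6))^2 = (1 9 2 10)(4 6 8 12)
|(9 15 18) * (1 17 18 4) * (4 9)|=|(1 17 18 4)(9 15)|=4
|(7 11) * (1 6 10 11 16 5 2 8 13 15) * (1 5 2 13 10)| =|(1 6)(2 8 10 11 7 16)(5 13 15)| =6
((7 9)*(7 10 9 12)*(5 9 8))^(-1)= ((5 9 10 8)(7 12))^(-1)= (5 8 10 9)(7 12)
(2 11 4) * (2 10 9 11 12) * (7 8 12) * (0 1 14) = (0 1 14)(2 7 8 12)(4 10 9 11) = [1, 14, 7, 3, 10, 5, 6, 8, 12, 11, 9, 4, 2, 13, 0]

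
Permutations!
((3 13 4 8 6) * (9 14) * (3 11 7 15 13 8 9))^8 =(3 9 13 7 6)(4 15 11 8 14)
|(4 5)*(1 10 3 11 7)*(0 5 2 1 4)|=14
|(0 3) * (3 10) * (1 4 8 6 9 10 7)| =9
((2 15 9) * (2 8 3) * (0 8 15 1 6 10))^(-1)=((0 8 3 2 1 6 10)(9 15))^(-1)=(0 10 6 1 2 3 8)(9 15)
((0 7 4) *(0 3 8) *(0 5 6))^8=(0 7 4 3 8 5 6)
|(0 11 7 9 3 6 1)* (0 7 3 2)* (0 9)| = 6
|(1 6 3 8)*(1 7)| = |(1 6 3 8 7)| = 5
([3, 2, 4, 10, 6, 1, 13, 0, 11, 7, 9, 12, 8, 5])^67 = (0 10 7 3 9)(1 2 4 6 13 5)(8 11 12)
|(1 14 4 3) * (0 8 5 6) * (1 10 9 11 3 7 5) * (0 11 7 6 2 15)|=|(0 8 1 14 4 6 11 3 10 9 7 5 2 15)|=14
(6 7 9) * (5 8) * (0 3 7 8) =[3, 1, 2, 7, 4, 0, 8, 9, 5, 6] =(0 3 7 9 6 8 5)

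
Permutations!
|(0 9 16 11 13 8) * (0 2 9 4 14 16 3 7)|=|(0 4 14 16 11 13 8 2 9 3 7)|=11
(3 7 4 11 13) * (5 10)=(3 7 4 11 13)(5 10)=[0, 1, 2, 7, 11, 10, 6, 4, 8, 9, 5, 13, 12, 3]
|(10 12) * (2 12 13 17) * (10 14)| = 6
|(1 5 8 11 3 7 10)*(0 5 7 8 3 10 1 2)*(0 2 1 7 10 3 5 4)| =6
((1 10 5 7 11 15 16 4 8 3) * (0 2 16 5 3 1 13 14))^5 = (0 1)(2 10)(3 16)(4 13)(5 7 11 15)(8 14)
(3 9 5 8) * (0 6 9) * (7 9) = (0 6 7 9 5 8 3) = [6, 1, 2, 0, 4, 8, 7, 9, 3, 5]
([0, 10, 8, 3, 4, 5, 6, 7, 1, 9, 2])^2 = [0, 2, 1, 3, 4, 5, 6, 7, 10, 9, 8]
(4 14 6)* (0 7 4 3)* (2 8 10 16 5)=(0 7 4 14 6 3)(2 8 10 16 5)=[7, 1, 8, 0, 14, 2, 3, 4, 10, 9, 16, 11, 12, 13, 6, 15, 5]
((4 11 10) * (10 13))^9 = (4 11 13 10)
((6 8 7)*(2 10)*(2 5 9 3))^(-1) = (2 3 9 5 10)(6 7 8)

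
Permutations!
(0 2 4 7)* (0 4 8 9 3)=(0 2 8 9 3)(4 7)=[2, 1, 8, 0, 7, 5, 6, 4, 9, 3]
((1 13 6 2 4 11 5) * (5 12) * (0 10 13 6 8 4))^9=((0 10 13 8 4 11 12 5 1 6 2))^9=(0 6 5 11 8 10 2 1 12 4 13)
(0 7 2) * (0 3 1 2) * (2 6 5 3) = [7, 6, 2, 1, 4, 3, 5, 0] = (0 7)(1 6 5 3)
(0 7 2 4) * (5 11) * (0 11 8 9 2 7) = (2 4 11 5 8 9) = [0, 1, 4, 3, 11, 8, 6, 7, 9, 2, 10, 5]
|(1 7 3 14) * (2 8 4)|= 12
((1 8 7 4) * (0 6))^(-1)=(0 6)(1 4 7 8)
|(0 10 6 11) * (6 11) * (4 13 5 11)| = |(0 10 4 13 5 11)| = 6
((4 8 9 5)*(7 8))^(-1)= (4 5 9 8 7)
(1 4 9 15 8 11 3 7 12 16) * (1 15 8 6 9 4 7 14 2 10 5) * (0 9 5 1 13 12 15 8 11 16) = [9, 7, 10, 14, 4, 13, 5, 15, 16, 11, 1, 3, 0, 12, 2, 6, 8] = (0 9 11 3 14 2 10 1 7 15 6 5 13 12)(8 16)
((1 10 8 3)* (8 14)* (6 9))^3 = (1 8 10 3 14)(6 9)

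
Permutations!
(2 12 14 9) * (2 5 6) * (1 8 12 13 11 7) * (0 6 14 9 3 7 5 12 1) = (0 6 2 13 11 5 14 3 7)(1 8)(9 12) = [6, 8, 13, 7, 4, 14, 2, 0, 1, 12, 10, 5, 9, 11, 3]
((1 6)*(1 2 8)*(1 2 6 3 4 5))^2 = (8)(1 4)(3 5)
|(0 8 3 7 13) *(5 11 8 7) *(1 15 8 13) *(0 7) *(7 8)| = |(1 15 7)(3 5 11 13 8)| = 15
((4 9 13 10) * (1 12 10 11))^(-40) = (1 10 9 11 12 4 13) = ((1 12 10 4 9 13 11))^(-40)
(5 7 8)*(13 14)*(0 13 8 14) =(0 13)(5 7 14 8) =[13, 1, 2, 3, 4, 7, 6, 14, 5, 9, 10, 11, 12, 0, 8]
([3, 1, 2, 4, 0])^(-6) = [0, 1, 2, 3, 4]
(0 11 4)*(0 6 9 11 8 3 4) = (0 8 3 4 6 9 11) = [8, 1, 2, 4, 6, 5, 9, 7, 3, 11, 10, 0]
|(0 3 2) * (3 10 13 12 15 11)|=|(0 10 13 12 15 11 3 2)|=8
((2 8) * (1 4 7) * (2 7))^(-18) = (1 2 7 4 8)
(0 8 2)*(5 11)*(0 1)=(0 8 2 1)(5 11)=[8, 0, 1, 3, 4, 11, 6, 7, 2, 9, 10, 5]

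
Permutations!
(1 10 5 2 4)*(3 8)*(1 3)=(1 10 5 2 4 3 8)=[0, 10, 4, 8, 3, 2, 6, 7, 1, 9, 5]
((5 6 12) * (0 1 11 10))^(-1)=(0 10 11 1)(5 12 6)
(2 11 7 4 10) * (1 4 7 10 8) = (1 4 8)(2 11 10) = [0, 4, 11, 3, 8, 5, 6, 7, 1, 9, 2, 10]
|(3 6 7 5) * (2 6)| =|(2 6 7 5 3)| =5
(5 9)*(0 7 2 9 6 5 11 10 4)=(0 7 2 9 11 10 4)(5 6)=[7, 1, 9, 3, 0, 6, 5, 2, 8, 11, 4, 10]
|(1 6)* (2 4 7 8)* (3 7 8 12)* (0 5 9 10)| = |(0 5 9 10)(1 6)(2 4 8)(3 7 12)| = 12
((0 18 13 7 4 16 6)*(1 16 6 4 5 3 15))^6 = ((0 18 13 7 5 3 15 1 16 4 6))^6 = (0 15 18 1 13 16 7 4 5 6 3)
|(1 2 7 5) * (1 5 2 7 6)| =|(1 7 2 6)| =4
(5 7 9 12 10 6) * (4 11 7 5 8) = [0, 1, 2, 3, 11, 5, 8, 9, 4, 12, 6, 7, 10] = (4 11 7 9 12 10 6 8)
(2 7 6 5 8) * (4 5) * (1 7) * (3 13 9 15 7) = [0, 3, 1, 13, 5, 8, 4, 6, 2, 15, 10, 11, 12, 9, 14, 7] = (1 3 13 9 15 7 6 4 5 8 2)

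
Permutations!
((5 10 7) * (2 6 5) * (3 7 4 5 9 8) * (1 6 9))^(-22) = (2 3 9 7 8)(4 10 5)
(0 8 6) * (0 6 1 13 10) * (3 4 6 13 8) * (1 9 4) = (0 3 1 8 9 4 6 13 10) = [3, 8, 2, 1, 6, 5, 13, 7, 9, 4, 0, 11, 12, 10]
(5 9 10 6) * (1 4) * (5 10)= (1 4)(5 9)(6 10)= [0, 4, 2, 3, 1, 9, 10, 7, 8, 5, 6]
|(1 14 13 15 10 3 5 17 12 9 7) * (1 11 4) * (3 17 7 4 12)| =13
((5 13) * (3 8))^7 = ((3 8)(5 13))^7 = (3 8)(5 13)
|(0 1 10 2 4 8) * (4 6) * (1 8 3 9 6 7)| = |(0 8)(1 10 2 7)(3 9 6 4)| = 4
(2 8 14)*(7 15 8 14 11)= (2 14)(7 15 8 11)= [0, 1, 14, 3, 4, 5, 6, 15, 11, 9, 10, 7, 12, 13, 2, 8]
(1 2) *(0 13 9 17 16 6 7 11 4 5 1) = [13, 2, 0, 3, 5, 1, 7, 11, 8, 17, 10, 4, 12, 9, 14, 15, 6, 16] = (0 13 9 17 16 6 7 11 4 5 1 2)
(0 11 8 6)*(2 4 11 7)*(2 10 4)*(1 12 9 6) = (0 7 10 4 11 8 1 12 9 6) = [7, 12, 2, 3, 11, 5, 0, 10, 1, 6, 4, 8, 9]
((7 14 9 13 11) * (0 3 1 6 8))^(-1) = ((0 3 1 6 8)(7 14 9 13 11))^(-1) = (0 8 6 1 3)(7 11 13 9 14)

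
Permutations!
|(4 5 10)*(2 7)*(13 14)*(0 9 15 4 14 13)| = |(0 9 15 4 5 10 14)(2 7)| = 14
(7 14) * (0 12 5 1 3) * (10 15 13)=[12, 3, 2, 0, 4, 1, 6, 14, 8, 9, 15, 11, 5, 10, 7, 13]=(0 12 5 1 3)(7 14)(10 15 13)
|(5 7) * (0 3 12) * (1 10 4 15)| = 12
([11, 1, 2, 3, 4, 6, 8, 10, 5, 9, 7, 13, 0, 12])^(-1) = (0 12 13 11)(5 8 6)(7 10)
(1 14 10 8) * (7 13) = (1 14 10 8)(7 13) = [0, 14, 2, 3, 4, 5, 6, 13, 1, 9, 8, 11, 12, 7, 10]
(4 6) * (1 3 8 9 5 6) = (1 3 8 9 5 6 4) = [0, 3, 2, 8, 1, 6, 4, 7, 9, 5]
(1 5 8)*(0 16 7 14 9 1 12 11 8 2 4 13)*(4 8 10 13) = [16, 5, 8, 3, 4, 2, 6, 14, 12, 1, 13, 10, 11, 0, 9, 15, 7] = (0 16 7 14 9 1 5 2 8 12 11 10 13)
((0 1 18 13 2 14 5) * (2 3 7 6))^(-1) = (0 5 14 2 6 7 3 13 18 1) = ((0 1 18 13 3 7 6 2 14 5))^(-1)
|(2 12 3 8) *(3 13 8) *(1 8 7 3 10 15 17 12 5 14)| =35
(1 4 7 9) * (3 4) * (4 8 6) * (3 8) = [0, 8, 2, 3, 7, 5, 4, 9, 6, 1] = (1 8 6 4 7 9)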